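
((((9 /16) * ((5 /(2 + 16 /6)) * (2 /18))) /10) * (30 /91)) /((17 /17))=45 /20384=0.00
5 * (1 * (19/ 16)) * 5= 475/ 16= 29.69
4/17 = 0.24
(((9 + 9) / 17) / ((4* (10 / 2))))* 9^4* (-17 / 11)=-536.81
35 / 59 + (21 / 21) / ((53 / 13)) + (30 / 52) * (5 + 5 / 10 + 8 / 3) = 902459 / 162604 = 5.55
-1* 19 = -19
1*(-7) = -7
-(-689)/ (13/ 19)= 1007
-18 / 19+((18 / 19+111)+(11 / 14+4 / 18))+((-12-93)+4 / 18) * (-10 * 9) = 1202293 / 126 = 9542.01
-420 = -420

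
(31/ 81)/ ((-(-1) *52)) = 31/ 4212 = 0.01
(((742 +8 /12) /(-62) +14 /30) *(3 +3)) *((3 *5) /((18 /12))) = -21412 /31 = -690.71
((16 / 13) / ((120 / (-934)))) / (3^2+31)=-467 / 1950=-0.24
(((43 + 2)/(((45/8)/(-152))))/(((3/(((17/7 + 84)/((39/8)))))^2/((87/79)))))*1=-826080358400/17663373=-46767.98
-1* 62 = -62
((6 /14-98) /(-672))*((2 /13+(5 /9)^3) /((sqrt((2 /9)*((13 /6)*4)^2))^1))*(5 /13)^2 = 52642225*sqrt(2) /43529705856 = 0.00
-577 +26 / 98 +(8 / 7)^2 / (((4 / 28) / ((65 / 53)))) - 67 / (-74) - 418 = -982.62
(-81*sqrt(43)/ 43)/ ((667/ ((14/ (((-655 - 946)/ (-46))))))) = -2268*sqrt(43)/ 1996447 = -0.01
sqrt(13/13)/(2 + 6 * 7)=1/44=0.02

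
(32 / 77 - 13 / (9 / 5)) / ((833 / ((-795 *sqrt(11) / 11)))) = 1250005 *sqrt(11) / 2116653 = 1.96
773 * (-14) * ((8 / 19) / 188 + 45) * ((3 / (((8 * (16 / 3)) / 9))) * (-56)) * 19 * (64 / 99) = 109595735928 / 517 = 211984015.33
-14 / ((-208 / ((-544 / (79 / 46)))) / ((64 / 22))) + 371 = 308.98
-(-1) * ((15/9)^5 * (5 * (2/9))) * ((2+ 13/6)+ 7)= 1046875/6561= 159.56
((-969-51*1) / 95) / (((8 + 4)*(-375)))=17 / 7125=0.00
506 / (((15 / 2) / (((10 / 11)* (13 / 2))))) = 1196 / 3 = 398.67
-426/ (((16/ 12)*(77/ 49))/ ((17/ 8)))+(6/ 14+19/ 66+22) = -1512901/ 3696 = -409.33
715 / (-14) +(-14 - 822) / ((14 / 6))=-5731 / 14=-409.36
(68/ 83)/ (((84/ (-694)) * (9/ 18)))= -23596/ 1743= -13.54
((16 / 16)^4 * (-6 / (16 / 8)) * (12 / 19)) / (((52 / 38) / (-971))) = 17478 / 13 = 1344.46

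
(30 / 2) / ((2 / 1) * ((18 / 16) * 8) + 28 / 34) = 51 / 64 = 0.80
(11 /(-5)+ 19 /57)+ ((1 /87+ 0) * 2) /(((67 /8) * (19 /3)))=-1033436 /553755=-1.87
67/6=11.17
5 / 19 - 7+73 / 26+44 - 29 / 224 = 2209877 / 55328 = 39.94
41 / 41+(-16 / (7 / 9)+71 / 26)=-3065 / 182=-16.84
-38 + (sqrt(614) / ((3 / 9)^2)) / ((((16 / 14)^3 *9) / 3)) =-38 + 1029 *sqrt(614) / 512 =11.80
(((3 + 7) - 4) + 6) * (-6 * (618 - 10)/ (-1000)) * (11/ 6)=10032/ 125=80.26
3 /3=1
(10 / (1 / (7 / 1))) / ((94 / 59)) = 2065 / 47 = 43.94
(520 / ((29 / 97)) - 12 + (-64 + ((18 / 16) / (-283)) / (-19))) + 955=3266248157 / 1247464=2618.31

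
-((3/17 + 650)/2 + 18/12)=-326.59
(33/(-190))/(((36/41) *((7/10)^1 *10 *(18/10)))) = -451/28728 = -0.02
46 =46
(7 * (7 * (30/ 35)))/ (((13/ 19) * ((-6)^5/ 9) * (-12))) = 0.01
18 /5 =3.60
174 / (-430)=-87 / 215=-0.40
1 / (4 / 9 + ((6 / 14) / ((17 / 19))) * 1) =1071 / 989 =1.08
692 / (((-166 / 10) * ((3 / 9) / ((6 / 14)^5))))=-2522340 / 1394981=-1.81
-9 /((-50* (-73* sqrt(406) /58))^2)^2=-0.00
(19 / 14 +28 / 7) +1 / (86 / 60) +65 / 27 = 137545 / 16254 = 8.46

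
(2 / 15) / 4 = 1 / 30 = 0.03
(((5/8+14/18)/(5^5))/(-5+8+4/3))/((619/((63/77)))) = 303/2212925000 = 0.00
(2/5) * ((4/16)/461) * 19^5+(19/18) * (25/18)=402222913/746820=538.58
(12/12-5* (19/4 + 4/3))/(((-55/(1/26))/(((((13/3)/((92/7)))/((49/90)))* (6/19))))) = 1059/269192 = 0.00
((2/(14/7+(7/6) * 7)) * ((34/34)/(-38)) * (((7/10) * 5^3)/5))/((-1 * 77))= 15/12749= 0.00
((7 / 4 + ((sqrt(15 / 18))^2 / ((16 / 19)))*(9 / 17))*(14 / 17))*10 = 18.73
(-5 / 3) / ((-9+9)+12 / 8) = -10 / 9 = -1.11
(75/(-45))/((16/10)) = -25/24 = -1.04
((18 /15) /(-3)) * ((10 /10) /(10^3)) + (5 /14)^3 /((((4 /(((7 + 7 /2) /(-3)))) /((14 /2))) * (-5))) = 15513 /280000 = 0.06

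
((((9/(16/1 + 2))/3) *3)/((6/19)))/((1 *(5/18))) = 57/10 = 5.70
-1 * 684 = -684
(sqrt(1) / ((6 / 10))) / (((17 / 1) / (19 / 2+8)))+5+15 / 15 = 787 / 102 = 7.72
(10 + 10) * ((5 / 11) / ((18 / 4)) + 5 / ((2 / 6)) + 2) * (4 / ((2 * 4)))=16930 / 99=171.01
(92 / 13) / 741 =92 / 9633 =0.01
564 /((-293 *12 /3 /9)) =-1269 /293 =-4.33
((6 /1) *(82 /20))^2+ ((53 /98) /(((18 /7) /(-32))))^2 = 650.46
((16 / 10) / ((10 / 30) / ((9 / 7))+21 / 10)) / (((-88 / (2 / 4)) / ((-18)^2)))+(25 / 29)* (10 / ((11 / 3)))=224058 / 203203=1.10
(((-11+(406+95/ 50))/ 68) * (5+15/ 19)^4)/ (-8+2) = -1092.89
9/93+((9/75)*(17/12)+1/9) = 10543/27900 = 0.38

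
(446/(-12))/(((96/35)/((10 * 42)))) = -273175/48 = -5691.15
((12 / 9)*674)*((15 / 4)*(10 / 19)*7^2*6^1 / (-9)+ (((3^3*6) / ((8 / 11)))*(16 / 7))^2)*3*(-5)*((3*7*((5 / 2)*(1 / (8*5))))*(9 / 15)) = -731801630367 / 266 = -2751133948.75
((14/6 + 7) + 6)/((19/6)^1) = 92/19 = 4.84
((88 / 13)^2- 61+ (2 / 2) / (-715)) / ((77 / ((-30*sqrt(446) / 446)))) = 423264*sqrt(446) / 31920889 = 0.28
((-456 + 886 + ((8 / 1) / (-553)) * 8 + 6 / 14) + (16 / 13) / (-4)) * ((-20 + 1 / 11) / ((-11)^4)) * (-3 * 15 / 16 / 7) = 30464830485 / 129673111568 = 0.23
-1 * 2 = -2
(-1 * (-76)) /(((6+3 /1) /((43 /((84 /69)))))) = 18791 /63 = 298.27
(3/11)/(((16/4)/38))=57/22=2.59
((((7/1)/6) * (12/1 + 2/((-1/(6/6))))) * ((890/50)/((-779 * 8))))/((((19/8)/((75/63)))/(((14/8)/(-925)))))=623/19714932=0.00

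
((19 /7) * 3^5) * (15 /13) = 761.04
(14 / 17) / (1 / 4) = 56 / 17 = 3.29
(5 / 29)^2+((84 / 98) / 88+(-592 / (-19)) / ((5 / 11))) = 1687761521 / 24607660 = 68.59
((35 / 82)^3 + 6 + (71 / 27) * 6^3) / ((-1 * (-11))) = 316528107 / 6065048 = 52.19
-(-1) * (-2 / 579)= -2 / 579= -0.00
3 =3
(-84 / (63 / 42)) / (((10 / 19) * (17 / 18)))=-9576 / 85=-112.66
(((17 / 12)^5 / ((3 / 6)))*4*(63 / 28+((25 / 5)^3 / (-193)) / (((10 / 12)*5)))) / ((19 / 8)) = 765302923 / 19009728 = 40.26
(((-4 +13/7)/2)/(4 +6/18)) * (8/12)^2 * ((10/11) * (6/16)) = -75/2002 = -0.04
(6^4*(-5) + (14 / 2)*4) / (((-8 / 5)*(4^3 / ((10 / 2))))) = 40325 / 128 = 315.04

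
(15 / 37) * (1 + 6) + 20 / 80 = 457 / 148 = 3.09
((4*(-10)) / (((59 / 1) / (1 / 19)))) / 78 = -20 / 43719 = -0.00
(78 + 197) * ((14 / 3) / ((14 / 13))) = 3575 / 3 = 1191.67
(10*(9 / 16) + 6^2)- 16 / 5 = 1537 / 40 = 38.42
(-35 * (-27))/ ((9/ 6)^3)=280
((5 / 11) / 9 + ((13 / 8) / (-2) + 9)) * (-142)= -1169.80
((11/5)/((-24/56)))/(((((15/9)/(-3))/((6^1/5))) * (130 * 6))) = 231/16250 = 0.01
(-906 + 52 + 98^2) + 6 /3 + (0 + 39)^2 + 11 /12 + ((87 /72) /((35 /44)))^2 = 226590743 /22050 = 10276.22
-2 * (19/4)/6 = -19/12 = -1.58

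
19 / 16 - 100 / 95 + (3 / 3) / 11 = 755 / 3344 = 0.23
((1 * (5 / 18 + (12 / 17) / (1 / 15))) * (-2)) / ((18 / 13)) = -43225 / 2754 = -15.70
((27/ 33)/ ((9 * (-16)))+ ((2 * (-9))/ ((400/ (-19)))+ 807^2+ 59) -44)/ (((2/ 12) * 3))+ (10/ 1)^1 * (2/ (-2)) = 2865543337/ 2200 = 1302519.70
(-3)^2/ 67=9/ 67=0.13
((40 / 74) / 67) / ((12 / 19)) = 95 / 7437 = 0.01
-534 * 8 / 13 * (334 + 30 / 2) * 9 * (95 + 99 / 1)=-2603160288 / 13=-200243099.08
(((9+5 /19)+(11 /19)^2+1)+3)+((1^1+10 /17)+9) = 148433 /6137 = 24.19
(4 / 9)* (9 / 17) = 4 / 17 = 0.24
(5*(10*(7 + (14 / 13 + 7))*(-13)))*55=-539000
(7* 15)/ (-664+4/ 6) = -63/ 398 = -0.16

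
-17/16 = -1.06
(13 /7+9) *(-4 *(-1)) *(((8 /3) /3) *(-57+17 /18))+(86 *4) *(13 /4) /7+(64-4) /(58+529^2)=-318073270994 /158702733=-2004.21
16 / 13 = 1.23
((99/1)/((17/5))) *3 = 1485/17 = 87.35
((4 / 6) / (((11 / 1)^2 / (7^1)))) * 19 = 266 / 363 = 0.73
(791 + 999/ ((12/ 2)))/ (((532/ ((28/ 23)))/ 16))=15320/ 437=35.06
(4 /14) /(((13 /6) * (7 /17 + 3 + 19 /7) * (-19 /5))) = -340 /60021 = -0.01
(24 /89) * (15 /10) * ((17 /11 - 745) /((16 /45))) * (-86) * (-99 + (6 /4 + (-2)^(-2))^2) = -109307250225 /15664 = -6978246.31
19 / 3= 6.33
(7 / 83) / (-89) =-7 / 7387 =-0.00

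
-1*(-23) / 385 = 23 / 385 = 0.06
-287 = -287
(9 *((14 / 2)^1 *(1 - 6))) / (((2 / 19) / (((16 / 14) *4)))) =-13680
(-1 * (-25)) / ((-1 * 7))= -25 / 7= -3.57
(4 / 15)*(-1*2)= -8 / 15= -0.53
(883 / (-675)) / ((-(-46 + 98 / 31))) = -27373 / 896400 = -0.03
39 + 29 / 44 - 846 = -35479 / 44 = -806.34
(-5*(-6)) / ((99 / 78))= 260 / 11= 23.64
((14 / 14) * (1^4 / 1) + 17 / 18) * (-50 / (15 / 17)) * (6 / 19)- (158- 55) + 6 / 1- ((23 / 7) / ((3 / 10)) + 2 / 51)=-2905571 / 20349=-142.79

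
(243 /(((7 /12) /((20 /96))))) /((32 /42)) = 3645 /32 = 113.91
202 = 202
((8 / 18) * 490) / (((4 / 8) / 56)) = 219520 / 9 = 24391.11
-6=-6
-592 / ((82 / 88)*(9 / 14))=-364672 / 369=-988.27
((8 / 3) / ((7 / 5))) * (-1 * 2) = -80 / 21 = -3.81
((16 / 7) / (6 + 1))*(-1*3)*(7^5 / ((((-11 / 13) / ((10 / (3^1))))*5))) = 142688 / 11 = 12971.64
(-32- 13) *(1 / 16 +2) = -1485 / 16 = -92.81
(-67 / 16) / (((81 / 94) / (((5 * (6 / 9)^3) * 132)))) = -692780 / 729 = -950.32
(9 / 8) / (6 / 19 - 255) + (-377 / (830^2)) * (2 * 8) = -29276057 / 2222391400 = -0.01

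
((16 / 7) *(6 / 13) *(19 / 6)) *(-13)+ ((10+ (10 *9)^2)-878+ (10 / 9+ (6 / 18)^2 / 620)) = 31203223 / 4340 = 7189.68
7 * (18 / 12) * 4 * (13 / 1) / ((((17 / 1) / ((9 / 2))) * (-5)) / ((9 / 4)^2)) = -199017 / 1360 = -146.34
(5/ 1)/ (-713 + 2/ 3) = -15/ 2137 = -0.01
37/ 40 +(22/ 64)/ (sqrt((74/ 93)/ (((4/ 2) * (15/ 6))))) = 11 * sqrt(34410)/ 2368 +37/ 40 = 1.79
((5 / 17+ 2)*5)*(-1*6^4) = -14865.88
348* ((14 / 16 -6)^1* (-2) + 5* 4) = 10527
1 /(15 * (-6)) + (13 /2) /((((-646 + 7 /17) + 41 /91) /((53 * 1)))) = -5440307 /9980280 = -0.55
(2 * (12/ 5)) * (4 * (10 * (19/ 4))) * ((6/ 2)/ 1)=2736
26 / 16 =13 / 8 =1.62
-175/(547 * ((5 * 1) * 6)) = -35/3282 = -0.01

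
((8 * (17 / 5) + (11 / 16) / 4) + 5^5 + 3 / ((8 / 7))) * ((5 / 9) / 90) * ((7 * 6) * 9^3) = 190814211 / 320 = 596294.41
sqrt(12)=2 * sqrt(3)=3.46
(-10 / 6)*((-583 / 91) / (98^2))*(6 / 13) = 0.00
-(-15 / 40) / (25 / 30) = 9 / 20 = 0.45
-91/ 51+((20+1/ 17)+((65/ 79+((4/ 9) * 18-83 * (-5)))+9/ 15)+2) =8958427/ 20145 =444.70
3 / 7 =0.43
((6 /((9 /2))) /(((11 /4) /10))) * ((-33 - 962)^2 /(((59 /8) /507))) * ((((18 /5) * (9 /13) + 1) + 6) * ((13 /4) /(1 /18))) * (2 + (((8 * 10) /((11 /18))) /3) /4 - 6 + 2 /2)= 10346411846908800 /7139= 1449280269912.99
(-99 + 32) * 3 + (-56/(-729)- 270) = -343303/729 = -470.92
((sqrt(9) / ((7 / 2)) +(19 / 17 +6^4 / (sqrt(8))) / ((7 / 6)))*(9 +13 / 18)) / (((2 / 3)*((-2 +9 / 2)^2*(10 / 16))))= 576 / 85 +5184*sqrt(2) / 5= 1473.03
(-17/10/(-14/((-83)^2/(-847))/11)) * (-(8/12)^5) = 936904/654885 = 1.43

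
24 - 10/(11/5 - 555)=24.02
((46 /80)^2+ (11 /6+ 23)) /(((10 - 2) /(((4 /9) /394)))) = 120787 /34041600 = 0.00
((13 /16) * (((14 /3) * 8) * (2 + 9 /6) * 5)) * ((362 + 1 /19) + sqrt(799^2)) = 35130550 /57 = 616325.44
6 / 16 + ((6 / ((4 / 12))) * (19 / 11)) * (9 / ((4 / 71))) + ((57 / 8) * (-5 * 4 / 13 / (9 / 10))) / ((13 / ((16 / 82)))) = 4966.96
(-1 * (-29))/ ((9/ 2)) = 58/ 9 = 6.44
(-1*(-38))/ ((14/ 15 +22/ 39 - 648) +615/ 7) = -51870/ 762551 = -0.07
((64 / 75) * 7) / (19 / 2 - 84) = -896 / 11175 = -0.08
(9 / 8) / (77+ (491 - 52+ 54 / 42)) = 21 / 9656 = 0.00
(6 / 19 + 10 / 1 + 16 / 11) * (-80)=-196800 / 209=-941.63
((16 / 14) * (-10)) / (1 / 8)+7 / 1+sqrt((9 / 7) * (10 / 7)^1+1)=-591 / 7+sqrt(139) / 7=-82.74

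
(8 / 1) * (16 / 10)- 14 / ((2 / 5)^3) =-4119 / 20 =-205.95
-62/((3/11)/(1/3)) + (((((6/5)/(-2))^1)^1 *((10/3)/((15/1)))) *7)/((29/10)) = -19862/261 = -76.10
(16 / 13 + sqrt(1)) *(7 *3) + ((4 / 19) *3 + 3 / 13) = 11784 / 247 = 47.71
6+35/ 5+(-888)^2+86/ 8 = 3154271/ 4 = 788567.75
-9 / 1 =-9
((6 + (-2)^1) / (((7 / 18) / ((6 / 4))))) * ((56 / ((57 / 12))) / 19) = 3456 / 361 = 9.57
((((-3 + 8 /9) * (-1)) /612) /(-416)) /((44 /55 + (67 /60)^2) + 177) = -475 /10256381928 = -0.00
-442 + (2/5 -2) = -2218/5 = -443.60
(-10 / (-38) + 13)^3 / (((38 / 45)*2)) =180033840 / 130321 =1381.46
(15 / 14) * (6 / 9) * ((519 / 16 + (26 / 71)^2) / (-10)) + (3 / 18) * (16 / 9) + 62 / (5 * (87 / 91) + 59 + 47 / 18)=-3635119637449 / 3315536032032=-1.10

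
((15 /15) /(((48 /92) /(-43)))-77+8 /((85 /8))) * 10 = -161837 /102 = -1586.64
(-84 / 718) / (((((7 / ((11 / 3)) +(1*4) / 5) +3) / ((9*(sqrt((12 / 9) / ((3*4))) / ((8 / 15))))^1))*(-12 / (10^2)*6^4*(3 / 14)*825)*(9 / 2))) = 1225 / 1314836064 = 0.00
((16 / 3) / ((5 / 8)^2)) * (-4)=-4096 / 75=-54.61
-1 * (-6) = 6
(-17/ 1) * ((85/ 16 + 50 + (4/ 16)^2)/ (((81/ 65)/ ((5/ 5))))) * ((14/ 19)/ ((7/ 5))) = -2447575/ 6156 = -397.59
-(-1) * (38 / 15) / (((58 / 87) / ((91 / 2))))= 1729 / 10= 172.90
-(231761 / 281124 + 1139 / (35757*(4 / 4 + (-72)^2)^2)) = -10628866558601 / 12892719129300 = -0.82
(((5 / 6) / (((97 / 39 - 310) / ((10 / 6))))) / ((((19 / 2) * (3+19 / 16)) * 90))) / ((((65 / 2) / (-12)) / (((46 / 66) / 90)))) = 736 / 204044644485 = 0.00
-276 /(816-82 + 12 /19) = -2622 /6979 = -0.38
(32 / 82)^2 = 256 / 1681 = 0.15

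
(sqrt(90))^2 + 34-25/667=123.96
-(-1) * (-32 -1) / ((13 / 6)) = -198 / 13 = -15.23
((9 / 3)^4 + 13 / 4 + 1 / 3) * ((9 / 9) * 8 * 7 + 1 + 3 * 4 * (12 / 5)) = 29029 / 4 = 7257.25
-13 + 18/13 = -151/13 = -11.62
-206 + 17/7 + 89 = -802/7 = -114.57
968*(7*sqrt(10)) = 6776*sqrt(10) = 21427.59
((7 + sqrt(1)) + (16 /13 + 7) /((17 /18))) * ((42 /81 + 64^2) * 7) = 479311.20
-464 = -464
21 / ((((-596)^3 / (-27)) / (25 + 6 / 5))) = 0.00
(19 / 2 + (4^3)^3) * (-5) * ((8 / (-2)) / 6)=873845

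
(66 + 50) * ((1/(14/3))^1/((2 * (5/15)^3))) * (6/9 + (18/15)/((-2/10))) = -12528/7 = -1789.71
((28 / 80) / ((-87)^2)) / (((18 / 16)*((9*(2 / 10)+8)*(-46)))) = -1 / 10967481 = -0.00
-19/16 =-1.19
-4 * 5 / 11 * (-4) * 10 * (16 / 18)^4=3276800 / 72171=45.40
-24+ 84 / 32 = -171 / 8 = -21.38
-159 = -159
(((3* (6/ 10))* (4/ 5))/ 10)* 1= 18/ 125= 0.14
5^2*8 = 200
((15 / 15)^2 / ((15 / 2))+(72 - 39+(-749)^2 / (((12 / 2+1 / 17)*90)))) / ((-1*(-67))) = 9844163 / 621090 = 15.85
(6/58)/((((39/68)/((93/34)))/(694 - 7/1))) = 127782/377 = 338.94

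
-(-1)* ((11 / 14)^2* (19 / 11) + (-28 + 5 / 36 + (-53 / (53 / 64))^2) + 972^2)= 836888527 / 882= 948853.21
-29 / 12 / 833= -0.00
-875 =-875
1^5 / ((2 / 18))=9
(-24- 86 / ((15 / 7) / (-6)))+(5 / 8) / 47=407609 / 1880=216.81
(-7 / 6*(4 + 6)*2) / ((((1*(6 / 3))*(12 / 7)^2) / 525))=-300125 / 144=-2084.20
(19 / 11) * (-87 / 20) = -1653 / 220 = -7.51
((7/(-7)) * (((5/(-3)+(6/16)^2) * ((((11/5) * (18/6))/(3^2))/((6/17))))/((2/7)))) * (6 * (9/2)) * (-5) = -383537/256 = -1498.19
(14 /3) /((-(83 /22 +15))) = -44 /177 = -0.25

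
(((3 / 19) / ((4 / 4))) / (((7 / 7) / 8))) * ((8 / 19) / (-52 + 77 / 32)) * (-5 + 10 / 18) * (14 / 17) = 1146880 / 29218257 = 0.04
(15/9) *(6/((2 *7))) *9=45/7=6.43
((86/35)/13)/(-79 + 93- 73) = -86/26845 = -0.00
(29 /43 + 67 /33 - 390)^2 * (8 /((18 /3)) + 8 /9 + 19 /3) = 2114205682288 /1647459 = 1283313.08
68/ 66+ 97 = 3235/ 33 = 98.03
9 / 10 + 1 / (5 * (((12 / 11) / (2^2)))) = 49 / 30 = 1.63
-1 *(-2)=2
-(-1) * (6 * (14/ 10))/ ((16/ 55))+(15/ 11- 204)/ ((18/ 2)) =1679/ 264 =6.36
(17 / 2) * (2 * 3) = 51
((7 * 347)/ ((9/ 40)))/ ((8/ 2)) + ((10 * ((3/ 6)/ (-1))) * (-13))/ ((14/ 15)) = 348835/ 126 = 2768.53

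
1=1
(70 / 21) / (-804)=-5 / 1206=-0.00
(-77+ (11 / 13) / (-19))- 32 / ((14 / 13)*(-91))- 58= -1630492 / 12103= -134.72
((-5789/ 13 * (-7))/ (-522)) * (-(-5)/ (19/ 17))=-3444455/ 128934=-26.71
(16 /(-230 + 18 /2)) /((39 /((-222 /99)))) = 0.00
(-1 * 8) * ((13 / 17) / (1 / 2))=-208 / 17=-12.24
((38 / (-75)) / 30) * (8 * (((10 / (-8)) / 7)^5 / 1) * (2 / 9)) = 475 / 87127488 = 0.00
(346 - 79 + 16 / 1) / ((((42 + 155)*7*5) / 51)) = 14433 / 6895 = 2.09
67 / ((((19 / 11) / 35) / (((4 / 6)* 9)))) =154770 / 19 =8145.79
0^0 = 1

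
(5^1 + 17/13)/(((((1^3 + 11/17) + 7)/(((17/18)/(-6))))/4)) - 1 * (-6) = 285884/51597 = 5.54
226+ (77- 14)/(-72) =225.12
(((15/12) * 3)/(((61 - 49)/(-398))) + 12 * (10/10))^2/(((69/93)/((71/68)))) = 1778850401/100096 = 17771.44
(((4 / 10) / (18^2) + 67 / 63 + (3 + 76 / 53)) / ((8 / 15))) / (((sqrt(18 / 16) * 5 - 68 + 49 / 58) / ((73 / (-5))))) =101446468523 * sqrt(2) / 805442261400 + 2725062033773 / 1208163392100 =2.43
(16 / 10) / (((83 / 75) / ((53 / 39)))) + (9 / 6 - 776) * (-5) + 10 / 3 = 25104865 / 6474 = 3877.80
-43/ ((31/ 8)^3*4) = -0.18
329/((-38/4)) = -658/19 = -34.63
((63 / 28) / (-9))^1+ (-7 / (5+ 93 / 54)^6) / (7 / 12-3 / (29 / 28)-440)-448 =-866167079749581294869 / 1932330351547119700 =-448.25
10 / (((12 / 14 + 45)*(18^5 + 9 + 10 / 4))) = 140 / 1213110039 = 0.00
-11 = -11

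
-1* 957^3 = -876467493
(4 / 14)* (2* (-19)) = -76 / 7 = -10.86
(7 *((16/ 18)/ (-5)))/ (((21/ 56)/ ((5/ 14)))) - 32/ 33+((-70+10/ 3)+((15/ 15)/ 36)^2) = -981109/ 14256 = -68.82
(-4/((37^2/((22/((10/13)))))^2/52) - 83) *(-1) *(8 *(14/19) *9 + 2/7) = 27617917190898/6231585325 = 4431.92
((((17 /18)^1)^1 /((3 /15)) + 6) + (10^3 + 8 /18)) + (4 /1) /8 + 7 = 3056 /3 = 1018.67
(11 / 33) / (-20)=-1 / 60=-0.02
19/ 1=19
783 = 783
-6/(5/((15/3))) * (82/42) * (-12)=984/7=140.57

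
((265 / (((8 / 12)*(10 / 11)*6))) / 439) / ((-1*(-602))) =583 / 2114224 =0.00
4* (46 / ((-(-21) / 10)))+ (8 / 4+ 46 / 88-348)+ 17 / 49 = -1665583 / 6468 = -257.51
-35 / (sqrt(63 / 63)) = -35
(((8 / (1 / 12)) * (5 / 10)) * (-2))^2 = 9216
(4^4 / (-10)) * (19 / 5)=-2432 / 25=-97.28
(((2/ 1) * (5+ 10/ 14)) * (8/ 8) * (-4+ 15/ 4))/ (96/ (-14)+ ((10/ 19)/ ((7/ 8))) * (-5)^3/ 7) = 665/ 4096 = 0.16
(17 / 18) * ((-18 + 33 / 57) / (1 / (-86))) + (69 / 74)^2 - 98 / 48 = 2647761517 / 1872792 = 1413.80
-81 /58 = -1.40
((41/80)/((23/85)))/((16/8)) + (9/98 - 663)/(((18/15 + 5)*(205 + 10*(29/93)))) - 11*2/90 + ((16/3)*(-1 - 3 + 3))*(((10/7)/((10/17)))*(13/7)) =-149927750789/6282168480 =-23.87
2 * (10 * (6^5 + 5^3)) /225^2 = 31604 /10125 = 3.12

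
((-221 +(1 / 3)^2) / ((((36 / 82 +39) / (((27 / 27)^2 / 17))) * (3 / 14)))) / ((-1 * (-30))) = -11644 / 227205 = -0.05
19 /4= 4.75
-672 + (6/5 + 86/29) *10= -18280/29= -630.34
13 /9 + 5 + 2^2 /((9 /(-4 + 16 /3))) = 190 /27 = 7.04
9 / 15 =3 / 5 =0.60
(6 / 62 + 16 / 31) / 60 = 19 / 1860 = 0.01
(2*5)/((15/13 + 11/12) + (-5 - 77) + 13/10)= -7800/61331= -0.13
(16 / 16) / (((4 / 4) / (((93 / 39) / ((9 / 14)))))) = 434 / 117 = 3.71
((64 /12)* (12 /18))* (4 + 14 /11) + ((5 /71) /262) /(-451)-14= 358460495 /75505518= 4.75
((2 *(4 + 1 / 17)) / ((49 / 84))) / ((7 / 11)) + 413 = 362245 / 833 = 434.87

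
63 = 63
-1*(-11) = 11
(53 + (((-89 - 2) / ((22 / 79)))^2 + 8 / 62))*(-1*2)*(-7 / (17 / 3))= 33661540479 / 127534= 263941.70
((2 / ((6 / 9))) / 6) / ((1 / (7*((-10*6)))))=-210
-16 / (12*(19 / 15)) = -20 / 19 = -1.05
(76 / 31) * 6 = 456 / 31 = 14.71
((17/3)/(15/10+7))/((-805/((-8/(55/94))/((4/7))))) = 376/18975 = 0.02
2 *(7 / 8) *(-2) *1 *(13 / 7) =-6.50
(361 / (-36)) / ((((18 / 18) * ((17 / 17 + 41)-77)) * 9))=361 / 11340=0.03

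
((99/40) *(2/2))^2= 9801/1600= 6.13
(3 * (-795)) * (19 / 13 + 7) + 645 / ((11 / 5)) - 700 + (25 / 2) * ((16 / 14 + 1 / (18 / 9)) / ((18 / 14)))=-105902675 / 5148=-20571.62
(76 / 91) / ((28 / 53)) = 1007 / 637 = 1.58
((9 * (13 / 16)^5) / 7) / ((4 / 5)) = 16708185 / 29360128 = 0.57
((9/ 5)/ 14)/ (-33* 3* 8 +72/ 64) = -4/ 24605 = -0.00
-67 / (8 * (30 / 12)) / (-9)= 67 / 180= 0.37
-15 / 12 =-5 / 4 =-1.25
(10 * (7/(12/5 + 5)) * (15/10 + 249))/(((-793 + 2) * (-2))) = 1.50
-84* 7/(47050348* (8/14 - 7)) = 343/176438805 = 0.00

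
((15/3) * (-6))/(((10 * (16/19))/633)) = -36081/16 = -2255.06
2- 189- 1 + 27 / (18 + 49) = -12569 / 67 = -187.60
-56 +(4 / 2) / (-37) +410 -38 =11690 / 37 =315.95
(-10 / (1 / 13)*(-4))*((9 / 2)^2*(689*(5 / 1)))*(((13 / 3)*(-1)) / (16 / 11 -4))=864574425 / 14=61755316.07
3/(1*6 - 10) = -3/4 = -0.75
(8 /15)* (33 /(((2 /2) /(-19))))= -1672 /5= -334.40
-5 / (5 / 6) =-6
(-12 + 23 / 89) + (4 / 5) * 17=1.86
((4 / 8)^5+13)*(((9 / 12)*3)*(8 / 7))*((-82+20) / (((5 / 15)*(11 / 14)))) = -349029 / 44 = -7932.48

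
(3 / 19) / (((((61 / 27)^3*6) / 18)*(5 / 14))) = 2480058 / 21563195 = 0.12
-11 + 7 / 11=-114 / 11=-10.36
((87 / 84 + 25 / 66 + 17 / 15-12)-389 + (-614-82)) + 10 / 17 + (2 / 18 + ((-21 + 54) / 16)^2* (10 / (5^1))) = -8182573703 / 7539840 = -1085.25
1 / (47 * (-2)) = -1 / 94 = -0.01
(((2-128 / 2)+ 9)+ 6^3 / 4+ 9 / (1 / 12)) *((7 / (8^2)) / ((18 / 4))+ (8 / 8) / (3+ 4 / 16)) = 135487 / 3744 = 36.19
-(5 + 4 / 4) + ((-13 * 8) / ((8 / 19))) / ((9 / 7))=-1783 / 9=-198.11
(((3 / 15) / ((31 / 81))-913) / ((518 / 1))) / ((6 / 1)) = -0.29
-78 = -78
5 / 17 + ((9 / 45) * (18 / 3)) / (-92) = 1099 / 3910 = 0.28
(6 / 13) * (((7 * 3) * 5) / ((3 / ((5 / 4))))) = 525 / 26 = 20.19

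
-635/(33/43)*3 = -27305/11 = -2482.27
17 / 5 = 3.40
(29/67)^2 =841/4489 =0.19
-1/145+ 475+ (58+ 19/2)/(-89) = 12239997/25810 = 474.23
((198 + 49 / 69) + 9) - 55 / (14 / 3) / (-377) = 75655681 / 364182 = 207.74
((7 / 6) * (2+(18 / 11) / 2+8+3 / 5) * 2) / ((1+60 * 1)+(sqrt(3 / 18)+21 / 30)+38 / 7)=289195256 / 728632883 - 2154040 * sqrt(6) / 2185898649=0.39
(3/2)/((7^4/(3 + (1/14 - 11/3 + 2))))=59/67228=0.00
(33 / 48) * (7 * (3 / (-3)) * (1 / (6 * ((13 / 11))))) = -847 / 1248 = -0.68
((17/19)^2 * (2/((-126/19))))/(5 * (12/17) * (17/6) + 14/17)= -4913/220248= -0.02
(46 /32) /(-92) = -1 /64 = -0.02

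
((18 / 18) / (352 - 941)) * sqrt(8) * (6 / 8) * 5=-15 * sqrt(2) / 1178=-0.02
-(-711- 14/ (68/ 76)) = 12353/ 17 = 726.65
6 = 6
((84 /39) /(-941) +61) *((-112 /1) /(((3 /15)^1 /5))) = -2089318000 /12233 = -170793.59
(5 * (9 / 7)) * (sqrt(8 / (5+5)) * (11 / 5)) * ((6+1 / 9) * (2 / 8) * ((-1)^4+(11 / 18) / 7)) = 16577 * sqrt(5) / 1764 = 21.01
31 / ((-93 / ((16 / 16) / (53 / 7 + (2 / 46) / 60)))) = -0.04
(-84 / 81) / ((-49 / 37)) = 148 / 189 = 0.78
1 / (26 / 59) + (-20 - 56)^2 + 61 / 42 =1577864 / 273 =5779.72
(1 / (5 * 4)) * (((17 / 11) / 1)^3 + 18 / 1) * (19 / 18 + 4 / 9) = 86613 / 53240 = 1.63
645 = 645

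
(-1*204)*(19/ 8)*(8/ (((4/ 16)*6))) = -2584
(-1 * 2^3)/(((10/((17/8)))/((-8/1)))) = 13.60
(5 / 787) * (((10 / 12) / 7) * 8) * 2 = 200 / 16527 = 0.01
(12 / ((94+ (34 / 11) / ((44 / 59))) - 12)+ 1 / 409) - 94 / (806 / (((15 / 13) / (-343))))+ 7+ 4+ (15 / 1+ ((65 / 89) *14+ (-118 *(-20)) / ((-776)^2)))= 1244411939682584793747 / 34214610500461756456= 36.37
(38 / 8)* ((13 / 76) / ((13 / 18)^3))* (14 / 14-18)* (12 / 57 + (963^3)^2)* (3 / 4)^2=-1690169587441790110952175 / 102752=-16449018874978492982.64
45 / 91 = 0.49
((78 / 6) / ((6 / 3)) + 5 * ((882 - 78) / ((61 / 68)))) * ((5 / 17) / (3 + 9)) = 2737565 / 24888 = 110.00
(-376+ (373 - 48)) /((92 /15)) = -8.32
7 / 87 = 0.08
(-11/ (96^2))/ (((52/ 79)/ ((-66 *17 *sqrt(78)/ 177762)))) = 162503 *sqrt(78)/ 14198206464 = 0.00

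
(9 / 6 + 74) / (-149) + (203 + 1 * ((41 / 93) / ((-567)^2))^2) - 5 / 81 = 53925306113264773975 / 266387840222019642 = 202.43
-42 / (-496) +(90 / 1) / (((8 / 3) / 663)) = 5549331 / 248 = 22376.33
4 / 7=0.57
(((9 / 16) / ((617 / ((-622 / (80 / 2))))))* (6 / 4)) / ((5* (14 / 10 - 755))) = 0.00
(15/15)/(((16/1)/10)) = 5/8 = 0.62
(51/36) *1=17/12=1.42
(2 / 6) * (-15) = -5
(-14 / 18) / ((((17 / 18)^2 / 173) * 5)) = -43596 / 1445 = -30.17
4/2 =2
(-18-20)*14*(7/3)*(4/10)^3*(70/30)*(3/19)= -10976/375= -29.27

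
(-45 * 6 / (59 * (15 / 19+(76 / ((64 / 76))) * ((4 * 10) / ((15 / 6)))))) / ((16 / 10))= -12825 / 6478436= -0.00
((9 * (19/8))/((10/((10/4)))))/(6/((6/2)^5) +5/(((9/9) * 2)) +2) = 13851/11728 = 1.18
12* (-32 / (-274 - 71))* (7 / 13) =896 / 1495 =0.60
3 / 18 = 1 / 6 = 0.17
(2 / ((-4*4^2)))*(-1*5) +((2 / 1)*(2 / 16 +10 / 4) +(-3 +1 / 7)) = 571 / 224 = 2.55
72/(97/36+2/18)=2592/101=25.66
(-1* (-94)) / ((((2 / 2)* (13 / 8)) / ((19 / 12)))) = 91.59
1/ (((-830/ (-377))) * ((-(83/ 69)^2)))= -1794897/ 5717870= -0.31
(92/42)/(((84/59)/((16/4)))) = 6.15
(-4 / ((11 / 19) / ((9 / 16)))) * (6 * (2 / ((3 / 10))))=-1710 / 11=-155.45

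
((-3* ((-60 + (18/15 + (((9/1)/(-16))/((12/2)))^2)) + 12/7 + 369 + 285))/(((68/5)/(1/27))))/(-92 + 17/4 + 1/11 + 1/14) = 78443651/1408846848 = 0.06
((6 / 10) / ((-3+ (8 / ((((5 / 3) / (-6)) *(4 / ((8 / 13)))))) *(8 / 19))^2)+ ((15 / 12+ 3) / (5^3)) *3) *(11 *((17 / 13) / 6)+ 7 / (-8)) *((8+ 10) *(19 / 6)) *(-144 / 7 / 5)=-829967746791 / 18254640950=-45.47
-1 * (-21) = 21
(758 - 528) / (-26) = -115 / 13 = -8.85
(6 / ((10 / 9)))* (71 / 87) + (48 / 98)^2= 1617759 / 348145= 4.65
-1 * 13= -13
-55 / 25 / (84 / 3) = -11 / 140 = -0.08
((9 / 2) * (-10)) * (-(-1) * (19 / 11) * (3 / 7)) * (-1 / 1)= 2565 / 77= 33.31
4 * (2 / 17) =0.47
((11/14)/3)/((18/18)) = 11/42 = 0.26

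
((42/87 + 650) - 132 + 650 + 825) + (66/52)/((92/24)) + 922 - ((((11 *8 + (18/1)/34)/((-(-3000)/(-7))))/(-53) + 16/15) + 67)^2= -4353021324833762839/2534085529560000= -1717.79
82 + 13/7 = 587/7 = 83.86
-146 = -146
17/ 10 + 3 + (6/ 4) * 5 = 61/ 5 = 12.20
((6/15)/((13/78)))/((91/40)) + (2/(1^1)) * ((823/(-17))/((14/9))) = -94659/1547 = -61.19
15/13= 1.15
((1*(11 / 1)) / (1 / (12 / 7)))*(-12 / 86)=-792 / 301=-2.63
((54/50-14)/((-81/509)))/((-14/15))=-164407/1890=-86.99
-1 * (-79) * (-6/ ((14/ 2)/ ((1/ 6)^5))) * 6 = -79/ 1512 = -0.05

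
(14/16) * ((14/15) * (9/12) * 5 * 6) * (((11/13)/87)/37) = 539/111592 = 0.00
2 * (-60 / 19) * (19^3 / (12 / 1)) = -3610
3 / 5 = 0.60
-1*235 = -235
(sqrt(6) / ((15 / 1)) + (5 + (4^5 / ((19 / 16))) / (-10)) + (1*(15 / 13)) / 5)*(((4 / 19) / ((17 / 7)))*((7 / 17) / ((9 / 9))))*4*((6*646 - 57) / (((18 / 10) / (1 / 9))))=-5254691008 / 1927341 + 52528*sqrt(6) / 23409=-2720.90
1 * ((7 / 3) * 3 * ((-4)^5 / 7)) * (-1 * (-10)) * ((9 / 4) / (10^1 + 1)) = -23040 / 11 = -2094.55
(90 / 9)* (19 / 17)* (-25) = -4750 / 17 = -279.41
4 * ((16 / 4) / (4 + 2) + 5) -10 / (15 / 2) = 64 / 3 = 21.33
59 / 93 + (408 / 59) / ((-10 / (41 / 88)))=188447 / 603570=0.31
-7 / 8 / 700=-1 / 800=-0.00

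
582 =582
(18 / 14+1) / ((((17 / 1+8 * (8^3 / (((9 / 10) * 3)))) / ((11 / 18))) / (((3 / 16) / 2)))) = 0.00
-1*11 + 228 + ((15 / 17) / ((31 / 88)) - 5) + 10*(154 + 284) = 2421304 / 527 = 4594.50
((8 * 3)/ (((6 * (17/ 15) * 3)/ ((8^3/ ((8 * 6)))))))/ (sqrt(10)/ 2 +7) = 8960/ 4743 - 640 * sqrt(10)/ 4743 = 1.46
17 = 17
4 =4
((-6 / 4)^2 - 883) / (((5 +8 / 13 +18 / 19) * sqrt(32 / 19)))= -870181 * sqrt(38) / 51872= -103.41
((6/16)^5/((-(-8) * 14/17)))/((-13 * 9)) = -459/47710208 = -0.00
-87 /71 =-1.23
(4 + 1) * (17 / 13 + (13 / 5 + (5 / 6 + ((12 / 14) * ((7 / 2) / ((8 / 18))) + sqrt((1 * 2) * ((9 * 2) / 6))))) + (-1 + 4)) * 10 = 50 * sqrt(6) + 56515 / 78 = 847.03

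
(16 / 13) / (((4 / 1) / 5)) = 20 / 13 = 1.54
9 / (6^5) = 1 / 864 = 0.00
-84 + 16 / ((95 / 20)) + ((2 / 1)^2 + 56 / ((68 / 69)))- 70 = -29008 / 323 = -89.81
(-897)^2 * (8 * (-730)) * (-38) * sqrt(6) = 178558829280 * sqrt(6) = 437378020804.73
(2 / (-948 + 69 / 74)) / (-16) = 0.00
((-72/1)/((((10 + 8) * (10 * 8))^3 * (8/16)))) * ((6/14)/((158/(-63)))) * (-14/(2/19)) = -133/121344000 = -0.00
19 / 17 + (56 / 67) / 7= 1.24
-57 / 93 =-19 / 31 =-0.61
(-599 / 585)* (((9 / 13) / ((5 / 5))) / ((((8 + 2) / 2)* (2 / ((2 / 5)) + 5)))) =-599 / 42250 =-0.01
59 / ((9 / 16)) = 104.89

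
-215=-215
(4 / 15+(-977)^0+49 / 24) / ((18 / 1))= 397 / 2160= 0.18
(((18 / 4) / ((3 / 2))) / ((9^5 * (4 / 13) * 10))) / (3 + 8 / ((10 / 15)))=13 / 11809800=0.00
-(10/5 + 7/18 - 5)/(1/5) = 235/18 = 13.06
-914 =-914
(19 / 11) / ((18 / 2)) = 19 / 99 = 0.19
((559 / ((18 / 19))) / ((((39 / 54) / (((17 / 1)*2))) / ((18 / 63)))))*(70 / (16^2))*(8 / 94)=69445 / 376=184.69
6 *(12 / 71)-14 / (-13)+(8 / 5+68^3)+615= 315050.69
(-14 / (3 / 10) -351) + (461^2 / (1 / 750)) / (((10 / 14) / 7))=4686086857 / 3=1562028952.33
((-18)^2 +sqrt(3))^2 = (sqrt(3) +324)^2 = 106101.37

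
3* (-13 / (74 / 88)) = -1716 / 37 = -46.38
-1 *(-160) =160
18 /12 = 3 /2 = 1.50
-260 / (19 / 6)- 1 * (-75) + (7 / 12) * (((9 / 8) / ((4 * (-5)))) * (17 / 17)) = -86799 / 12160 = -7.14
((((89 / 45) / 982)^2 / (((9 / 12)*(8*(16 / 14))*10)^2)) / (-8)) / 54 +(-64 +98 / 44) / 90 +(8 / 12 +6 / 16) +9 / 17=32155785370728571877 / 36345933799464960000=0.88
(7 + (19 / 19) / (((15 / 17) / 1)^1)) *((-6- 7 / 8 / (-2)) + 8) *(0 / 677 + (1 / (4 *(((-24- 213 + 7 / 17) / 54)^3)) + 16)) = 82535098471553 / 260247274592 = 317.14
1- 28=-27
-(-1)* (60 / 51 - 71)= -1187 / 17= -69.82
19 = 19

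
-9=-9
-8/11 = -0.73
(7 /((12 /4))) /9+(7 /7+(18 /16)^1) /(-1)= -403 /216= -1.87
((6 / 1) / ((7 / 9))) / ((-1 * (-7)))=54 / 49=1.10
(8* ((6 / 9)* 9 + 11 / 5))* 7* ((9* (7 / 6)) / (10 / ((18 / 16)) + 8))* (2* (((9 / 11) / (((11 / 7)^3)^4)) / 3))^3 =15534486317372239793128633051123768644 / 3908753889978832201417717112104734040231645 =0.00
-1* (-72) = 72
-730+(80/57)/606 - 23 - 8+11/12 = -52509437/69084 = -760.08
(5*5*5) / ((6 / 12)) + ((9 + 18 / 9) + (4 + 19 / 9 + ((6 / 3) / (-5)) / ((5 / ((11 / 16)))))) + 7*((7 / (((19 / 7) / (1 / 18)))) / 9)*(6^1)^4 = 14072519 / 34200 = 411.48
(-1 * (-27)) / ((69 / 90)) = 810 / 23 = 35.22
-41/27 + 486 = 13081/27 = 484.48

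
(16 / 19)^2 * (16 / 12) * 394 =403456 / 1083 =372.54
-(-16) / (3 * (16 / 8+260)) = 0.02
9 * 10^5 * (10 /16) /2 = 281250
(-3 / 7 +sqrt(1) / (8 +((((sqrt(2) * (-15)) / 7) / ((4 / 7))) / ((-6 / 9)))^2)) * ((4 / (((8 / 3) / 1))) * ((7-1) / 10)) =-59571 / 159670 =-0.37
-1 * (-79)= 79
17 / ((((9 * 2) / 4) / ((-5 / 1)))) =-170 / 9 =-18.89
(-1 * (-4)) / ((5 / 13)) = 10.40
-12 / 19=-0.63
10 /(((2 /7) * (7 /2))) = 10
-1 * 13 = -13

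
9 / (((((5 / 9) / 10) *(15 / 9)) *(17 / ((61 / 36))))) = 1647 / 170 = 9.69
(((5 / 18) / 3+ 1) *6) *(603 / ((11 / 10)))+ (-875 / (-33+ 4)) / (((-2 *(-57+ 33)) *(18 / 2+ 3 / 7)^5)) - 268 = 5797405448430029 / 1743246945792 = 3325.64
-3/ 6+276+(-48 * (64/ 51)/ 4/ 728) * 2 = 852269/ 3094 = 275.46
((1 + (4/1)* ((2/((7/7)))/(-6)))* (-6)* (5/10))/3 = 1/3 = 0.33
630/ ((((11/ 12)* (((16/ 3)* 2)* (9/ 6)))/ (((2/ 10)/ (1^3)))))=189/ 22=8.59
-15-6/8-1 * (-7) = -35/4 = -8.75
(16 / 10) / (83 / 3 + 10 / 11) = 264 / 4715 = 0.06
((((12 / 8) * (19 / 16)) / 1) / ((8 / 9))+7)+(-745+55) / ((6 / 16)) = -468735 / 256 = -1831.00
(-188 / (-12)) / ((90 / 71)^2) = 236927 / 24300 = 9.75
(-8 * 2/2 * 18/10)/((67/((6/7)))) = -432/2345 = -0.18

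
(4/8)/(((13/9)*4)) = 9/104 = 0.09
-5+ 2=-3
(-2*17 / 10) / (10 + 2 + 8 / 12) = -51 / 190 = -0.27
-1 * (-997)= 997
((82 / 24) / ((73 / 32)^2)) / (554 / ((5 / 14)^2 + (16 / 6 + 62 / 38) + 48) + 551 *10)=3073758848 / 25846197272313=0.00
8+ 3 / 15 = 41 / 5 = 8.20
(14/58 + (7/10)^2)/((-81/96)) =-5656/6525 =-0.87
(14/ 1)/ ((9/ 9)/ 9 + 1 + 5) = 126/ 55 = 2.29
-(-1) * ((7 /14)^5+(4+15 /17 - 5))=-47 /544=-0.09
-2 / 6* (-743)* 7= 5201 / 3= 1733.67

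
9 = 9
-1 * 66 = -66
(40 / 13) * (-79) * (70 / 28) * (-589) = 4653100 / 13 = 357930.77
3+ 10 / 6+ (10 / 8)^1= 71 / 12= 5.92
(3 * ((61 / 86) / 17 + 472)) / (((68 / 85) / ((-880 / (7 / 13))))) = -14803181250 / 5117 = -2892941.42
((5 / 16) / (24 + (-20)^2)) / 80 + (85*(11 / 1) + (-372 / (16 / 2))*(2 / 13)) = 1309257741 / 1411072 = 927.85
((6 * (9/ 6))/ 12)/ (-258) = -1/ 344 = -0.00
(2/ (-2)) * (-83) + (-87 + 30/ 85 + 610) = 10308/ 17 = 606.35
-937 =-937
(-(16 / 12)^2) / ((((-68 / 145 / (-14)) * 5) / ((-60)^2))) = -38211.76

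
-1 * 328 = -328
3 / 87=1 / 29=0.03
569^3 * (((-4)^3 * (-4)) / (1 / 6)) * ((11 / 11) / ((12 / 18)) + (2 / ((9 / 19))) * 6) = 7592811890944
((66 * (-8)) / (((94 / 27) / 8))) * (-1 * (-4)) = -228096 / 47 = -4853.11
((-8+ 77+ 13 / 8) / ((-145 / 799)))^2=8151742369 / 53824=151451.81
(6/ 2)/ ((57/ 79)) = 79/ 19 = 4.16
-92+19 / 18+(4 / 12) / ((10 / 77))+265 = 7948 / 45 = 176.62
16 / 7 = 2.29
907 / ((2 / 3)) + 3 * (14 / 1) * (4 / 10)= 13773 / 10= 1377.30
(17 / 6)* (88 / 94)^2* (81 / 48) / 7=18513 / 30926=0.60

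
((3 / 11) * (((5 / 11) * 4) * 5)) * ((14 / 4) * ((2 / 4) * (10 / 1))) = 5250 / 121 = 43.39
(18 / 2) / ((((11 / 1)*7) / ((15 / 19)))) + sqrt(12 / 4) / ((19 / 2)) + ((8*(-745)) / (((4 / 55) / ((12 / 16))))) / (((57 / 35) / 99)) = -10932334605 / 2926 + 2*sqrt(3) / 19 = -3736272.75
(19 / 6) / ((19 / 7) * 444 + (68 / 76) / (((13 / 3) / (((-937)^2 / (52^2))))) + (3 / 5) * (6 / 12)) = 222072760 / 89237109987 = 0.00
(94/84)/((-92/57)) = -893/1288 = -0.69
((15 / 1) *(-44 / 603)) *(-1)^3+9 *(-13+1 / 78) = -605119 / 5226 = -115.79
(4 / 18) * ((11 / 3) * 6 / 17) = 44 / 153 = 0.29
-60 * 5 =-300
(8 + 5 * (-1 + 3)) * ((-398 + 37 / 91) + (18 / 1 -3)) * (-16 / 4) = 2506752 / 91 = 27546.73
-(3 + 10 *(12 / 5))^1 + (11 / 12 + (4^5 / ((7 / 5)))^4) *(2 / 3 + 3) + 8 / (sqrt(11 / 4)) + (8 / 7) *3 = 16 *sqrt(11) / 11 + 90709709289773101 / 86436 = 1049443626384.72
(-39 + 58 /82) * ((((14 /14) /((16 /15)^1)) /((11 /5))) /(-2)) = 58875 /7216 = 8.16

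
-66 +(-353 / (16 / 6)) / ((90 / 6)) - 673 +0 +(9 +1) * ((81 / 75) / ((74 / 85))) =-1088421 / 1480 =-735.42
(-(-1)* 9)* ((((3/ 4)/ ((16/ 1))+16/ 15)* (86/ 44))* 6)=413703/ 3520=117.53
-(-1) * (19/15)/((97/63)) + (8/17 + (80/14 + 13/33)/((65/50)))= 148357939/24759735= 5.99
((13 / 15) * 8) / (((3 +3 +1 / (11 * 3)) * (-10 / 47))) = -26884 / 4975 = -5.40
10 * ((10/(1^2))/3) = 100/3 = 33.33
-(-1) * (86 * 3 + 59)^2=100489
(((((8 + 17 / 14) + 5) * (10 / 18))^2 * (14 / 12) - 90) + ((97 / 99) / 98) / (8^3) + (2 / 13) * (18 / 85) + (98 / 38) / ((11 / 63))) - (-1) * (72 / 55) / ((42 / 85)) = 578501849137 / 2815858805760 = 0.21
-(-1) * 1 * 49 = 49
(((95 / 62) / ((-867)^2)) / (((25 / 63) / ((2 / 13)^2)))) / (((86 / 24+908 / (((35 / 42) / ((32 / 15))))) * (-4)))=-3990 / 305604770633461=-0.00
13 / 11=1.18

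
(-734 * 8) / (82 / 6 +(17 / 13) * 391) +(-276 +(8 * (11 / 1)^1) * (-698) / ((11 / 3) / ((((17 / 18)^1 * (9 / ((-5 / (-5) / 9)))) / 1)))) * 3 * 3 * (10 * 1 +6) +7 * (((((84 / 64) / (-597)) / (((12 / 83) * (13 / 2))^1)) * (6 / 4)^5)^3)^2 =-653033042293682864389572160070324529581393887705245 / 3537944496804911546270279253309215953911808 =-184579787.19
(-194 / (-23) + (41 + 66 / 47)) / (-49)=-7851 / 7567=-1.04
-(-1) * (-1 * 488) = -488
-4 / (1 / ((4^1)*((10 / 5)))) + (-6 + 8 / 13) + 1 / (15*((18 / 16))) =-65506 / 1755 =-37.33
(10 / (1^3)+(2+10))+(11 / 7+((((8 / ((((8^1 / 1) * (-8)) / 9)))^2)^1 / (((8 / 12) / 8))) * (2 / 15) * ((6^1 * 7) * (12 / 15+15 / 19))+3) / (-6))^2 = 341400650761 / 707560000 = 482.50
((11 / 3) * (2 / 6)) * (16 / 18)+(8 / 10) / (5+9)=3242 / 2835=1.14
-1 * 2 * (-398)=796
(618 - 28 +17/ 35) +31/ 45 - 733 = -8935/ 63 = -141.83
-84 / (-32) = 21 / 8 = 2.62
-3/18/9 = -1/54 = -0.02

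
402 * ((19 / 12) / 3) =1273 / 6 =212.17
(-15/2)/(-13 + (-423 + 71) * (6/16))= 0.05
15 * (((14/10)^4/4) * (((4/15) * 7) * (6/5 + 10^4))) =840450842/3125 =268944.27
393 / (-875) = -393 / 875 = -0.45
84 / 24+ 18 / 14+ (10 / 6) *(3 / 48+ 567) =319163 / 336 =949.89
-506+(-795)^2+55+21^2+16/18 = 5688143/9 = 632015.89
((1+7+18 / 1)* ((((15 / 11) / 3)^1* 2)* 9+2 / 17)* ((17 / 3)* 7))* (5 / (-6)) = -706160 / 99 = -7132.93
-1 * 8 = -8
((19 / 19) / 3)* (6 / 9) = 2 / 9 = 0.22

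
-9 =-9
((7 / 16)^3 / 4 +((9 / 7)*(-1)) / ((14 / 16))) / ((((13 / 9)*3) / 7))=-3488523 / 1490944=-2.34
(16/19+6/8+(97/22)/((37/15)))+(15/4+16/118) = 3314711/456247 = 7.27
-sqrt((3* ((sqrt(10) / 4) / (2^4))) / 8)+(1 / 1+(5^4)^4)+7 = -2^(3 / 4)* sqrt(3)* 5^(1 / 4) / 32+152587890633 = 152587890632.86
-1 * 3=-3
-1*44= -44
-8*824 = -6592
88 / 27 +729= 732.26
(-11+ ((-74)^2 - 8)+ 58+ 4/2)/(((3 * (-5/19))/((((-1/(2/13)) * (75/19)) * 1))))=358605/2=179302.50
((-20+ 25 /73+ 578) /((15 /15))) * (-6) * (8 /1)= -26800.44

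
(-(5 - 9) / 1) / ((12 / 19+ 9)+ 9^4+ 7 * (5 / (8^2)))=4864 / 7990553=0.00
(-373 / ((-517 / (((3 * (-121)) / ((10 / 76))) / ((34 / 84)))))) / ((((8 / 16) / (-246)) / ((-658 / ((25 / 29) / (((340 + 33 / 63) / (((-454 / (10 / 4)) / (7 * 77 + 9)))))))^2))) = 162969670505482127784176064 / 109499125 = 1488319386163881471.97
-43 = -43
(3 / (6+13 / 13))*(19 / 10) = 57 / 70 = 0.81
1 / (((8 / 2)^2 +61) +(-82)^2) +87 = 591688 / 6801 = 87.00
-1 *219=-219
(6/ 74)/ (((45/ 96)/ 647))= 20704/ 185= 111.91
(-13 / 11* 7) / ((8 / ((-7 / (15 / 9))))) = 1911 / 440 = 4.34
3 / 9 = 1 / 3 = 0.33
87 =87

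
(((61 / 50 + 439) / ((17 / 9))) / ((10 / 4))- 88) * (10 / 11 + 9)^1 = 109981 / 2125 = 51.76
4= 4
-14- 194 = -208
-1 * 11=-11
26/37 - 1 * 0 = 26/37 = 0.70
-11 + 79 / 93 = -944 / 93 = -10.15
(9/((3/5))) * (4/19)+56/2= 592/19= 31.16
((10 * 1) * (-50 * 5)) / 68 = -625 / 17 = -36.76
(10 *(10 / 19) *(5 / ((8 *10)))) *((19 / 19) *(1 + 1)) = 25 / 38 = 0.66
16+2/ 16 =129/ 8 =16.12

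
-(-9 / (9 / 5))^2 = -25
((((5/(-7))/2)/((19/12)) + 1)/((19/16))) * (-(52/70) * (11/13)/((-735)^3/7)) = 0.00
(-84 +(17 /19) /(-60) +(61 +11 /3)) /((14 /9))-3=-11733 /760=-15.44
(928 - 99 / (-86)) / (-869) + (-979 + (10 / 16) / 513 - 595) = -241543242761 / 153354168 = -1575.07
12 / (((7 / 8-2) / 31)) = -992 / 3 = -330.67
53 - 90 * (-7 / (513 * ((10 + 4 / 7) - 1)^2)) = 53.01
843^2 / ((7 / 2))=1421298 / 7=203042.57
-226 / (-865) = 226 / 865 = 0.26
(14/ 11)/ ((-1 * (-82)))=7/ 451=0.02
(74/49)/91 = 74/4459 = 0.02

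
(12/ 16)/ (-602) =-3/ 2408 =-0.00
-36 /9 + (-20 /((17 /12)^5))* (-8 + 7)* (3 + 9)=54040252 /1419857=38.06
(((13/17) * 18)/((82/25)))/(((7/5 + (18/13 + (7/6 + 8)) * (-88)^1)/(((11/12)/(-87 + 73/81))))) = 15400125/319557654904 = 0.00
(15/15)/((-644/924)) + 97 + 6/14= 15455/161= 95.99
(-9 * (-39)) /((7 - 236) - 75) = -351 /304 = -1.15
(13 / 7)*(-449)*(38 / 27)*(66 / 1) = -4879732 / 63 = -77456.06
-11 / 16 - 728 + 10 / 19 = -221361 / 304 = -728.16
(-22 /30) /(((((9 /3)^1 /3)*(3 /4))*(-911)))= 44 /40995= 0.00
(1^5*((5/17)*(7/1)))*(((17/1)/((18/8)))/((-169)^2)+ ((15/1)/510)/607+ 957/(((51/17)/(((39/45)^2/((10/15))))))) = 166831512304702/225461533635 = 739.96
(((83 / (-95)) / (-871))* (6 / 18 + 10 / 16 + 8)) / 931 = 3569 / 369770856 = 0.00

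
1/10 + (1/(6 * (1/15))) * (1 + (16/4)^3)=813/5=162.60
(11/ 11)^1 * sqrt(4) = 2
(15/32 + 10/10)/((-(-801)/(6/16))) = 47/68352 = 0.00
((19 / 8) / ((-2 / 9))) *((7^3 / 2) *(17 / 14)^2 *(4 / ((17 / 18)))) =-183141 / 16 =-11446.31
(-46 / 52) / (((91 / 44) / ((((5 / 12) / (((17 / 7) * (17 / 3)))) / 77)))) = -115 / 683774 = -0.00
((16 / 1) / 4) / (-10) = -2 / 5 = -0.40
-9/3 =-3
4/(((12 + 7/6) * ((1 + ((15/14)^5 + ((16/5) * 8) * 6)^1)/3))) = 193616640/33143251333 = 0.01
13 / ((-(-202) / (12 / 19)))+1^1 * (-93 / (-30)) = 3.14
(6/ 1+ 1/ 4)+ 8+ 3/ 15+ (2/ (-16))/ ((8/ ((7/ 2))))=9213/ 640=14.40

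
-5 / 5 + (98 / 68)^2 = 1245 / 1156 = 1.08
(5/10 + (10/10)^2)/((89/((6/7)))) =9/623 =0.01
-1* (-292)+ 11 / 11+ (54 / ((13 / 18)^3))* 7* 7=16075193 / 2197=7316.88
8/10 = 4/5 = 0.80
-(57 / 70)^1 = -57 / 70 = -0.81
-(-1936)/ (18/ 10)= 9680/ 9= 1075.56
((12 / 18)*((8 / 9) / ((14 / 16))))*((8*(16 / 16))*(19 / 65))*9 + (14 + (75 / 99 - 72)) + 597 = 8318476 / 15015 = 554.01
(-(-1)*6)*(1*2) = 12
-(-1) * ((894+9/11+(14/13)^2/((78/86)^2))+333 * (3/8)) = 23097669469/22620312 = 1021.10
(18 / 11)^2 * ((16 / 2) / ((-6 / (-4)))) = 1728 / 121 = 14.28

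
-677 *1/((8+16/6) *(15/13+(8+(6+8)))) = -26403/9632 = -2.74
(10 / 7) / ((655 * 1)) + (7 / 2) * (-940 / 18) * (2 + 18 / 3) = -12067702 / 8253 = -1462.22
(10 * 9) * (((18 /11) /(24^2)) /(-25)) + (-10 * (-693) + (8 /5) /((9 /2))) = 10977667 /1584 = 6930.35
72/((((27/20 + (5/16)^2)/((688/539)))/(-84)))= -760872960/142681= -5332.69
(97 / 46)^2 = 9409 / 2116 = 4.45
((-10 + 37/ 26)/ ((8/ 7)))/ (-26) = 1561/ 5408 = 0.29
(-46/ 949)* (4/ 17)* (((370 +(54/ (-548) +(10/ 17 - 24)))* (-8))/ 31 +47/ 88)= 12988483985/ 12812651137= 1.01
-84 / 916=-21 / 229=-0.09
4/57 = 0.07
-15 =-15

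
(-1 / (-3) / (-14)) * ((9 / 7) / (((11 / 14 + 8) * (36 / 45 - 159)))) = 5 / 227017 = 0.00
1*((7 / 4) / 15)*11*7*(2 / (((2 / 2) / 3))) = 539 / 10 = 53.90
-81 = -81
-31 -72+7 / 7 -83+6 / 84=-2589 / 14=-184.93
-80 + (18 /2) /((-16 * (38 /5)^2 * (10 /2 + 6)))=-20331745 /254144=-80.00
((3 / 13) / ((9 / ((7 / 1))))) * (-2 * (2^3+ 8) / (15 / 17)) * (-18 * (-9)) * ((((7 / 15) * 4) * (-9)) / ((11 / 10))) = 11515392 / 715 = 16105.44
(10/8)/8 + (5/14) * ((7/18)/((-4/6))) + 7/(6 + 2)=79/96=0.82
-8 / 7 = -1.14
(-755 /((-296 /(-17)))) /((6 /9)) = -38505 /592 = -65.04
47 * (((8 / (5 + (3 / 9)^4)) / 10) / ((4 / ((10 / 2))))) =3807 / 406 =9.38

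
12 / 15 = 4 / 5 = 0.80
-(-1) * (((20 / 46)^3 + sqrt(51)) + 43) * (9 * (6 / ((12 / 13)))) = 117 * sqrt(51) / 2 + 61329177 / 24334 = 2938.08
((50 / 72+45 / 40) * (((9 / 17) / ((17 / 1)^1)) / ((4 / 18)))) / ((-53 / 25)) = -0.12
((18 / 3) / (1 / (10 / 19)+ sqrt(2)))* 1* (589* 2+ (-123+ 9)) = 173280 / 23 - 91200* sqrt(2) / 23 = 1926.25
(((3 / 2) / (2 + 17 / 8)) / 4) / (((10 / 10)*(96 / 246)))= 41 / 176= 0.23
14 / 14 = 1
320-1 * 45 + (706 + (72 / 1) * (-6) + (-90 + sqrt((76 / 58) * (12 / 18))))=459.93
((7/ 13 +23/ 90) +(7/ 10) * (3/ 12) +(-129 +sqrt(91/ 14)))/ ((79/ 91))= -838859/ 5688 +91 * sqrt(26)/ 158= -144.54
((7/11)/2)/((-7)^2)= 0.01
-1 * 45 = -45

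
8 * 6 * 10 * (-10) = -4800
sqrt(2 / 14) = sqrt(7) / 7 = 0.38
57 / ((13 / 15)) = 855 / 13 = 65.77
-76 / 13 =-5.85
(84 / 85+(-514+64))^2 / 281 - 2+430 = 2325579856 / 2030225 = 1145.48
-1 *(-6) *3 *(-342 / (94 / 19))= -58482 / 47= -1244.30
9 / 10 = 0.90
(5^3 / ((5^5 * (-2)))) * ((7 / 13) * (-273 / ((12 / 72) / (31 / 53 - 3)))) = -56448 / 1325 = -42.60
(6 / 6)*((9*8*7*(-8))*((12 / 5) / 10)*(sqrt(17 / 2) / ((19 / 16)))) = -193536*sqrt(34) / 475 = -2375.79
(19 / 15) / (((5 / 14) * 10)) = 133 / 375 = 0.35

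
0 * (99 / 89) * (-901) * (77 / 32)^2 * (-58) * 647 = 0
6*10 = 60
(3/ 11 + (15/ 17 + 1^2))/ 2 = 1.08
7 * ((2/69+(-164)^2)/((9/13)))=168880166/621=271948.74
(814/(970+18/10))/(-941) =-4070/4572319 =-0.00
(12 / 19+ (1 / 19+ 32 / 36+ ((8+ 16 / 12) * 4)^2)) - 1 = 1394.35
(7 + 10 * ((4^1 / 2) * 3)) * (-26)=-1742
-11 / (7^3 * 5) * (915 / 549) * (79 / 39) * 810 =-78210 / 4459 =-17.54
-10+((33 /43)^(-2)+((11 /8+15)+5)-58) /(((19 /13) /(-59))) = 12196385 /8712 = 1399.95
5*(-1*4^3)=-320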